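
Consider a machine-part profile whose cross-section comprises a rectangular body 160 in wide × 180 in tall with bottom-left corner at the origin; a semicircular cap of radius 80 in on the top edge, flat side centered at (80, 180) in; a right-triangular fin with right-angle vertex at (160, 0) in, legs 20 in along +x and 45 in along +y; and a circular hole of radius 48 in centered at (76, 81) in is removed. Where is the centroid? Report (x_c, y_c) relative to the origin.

x_c = 82.12 in, y_c = 129.84 in

Part | A | x̄ᵢ | ȳᵢ | A·x̄ᵢ | A·ȳᵢ
rectangular body | 28800.00 | 80.00 | 90.00 | 2304000.00 | 2592000.00
semicircular top | 10053.10 | 80.00 | 213.95 | 804247.72 | 2150890.70
triangular fin | 450.00 | 166.67 | 15.00 | 75000.00 | 6750.00
hole | -7238.23 | 76.00 | 81.00 | -550105.44 | -586296.59
Σ | 32064.87 |  |  | 2633142.28 | 4163344.11
x_c = 2633142.28 / 32064.87 = 82.12 in
y_c = 4163344.11 / 32064.87 = 129.84 in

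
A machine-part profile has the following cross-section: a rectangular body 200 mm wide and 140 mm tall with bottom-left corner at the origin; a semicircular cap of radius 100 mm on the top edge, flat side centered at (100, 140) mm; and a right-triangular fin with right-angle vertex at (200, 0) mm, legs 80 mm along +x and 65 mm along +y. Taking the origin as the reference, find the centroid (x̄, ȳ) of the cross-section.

x̄ = 107.11 mm, ȳ = 105.43 mm

Part | A | x̄ᵢ | ȳᵢ | A·x̄ᵢ | A·ȳᵢ
rectangular body | 28000.00 | 100.00 | 70.00 | 2800000.00 | 1960000.00
semicircular top | 15707.96 | 100.00 | 182.44 | 1570796.33 | 2865781.52
triangular fin | 2600.00 | 226.67 | 21.67 | 589333.33 | 56333.33
Σ | 46307.96 |  |  | 4960129.66 | 4882114.86
x̄ = 4960129.66 / 46307.96 = 107.11 mm
ȳ = 4882114.86 / 46307.96 = 105.43 mm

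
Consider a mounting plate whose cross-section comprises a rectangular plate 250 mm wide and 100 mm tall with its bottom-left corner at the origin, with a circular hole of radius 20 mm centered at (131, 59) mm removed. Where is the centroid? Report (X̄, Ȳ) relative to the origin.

plate: A = 250 × 100 = 25000.00, centroid at (125.00, 50.00).
hole: A = −π·20² = -1256.64, centroid at (131.00, 59.00).
ΣA = 23743.36 mm²
ΣAX̄ = (25000.00)(125.00) + (-1256.64)(131.00) = 2960380.54 mm³
ΣAȲ = (25000.00)(50.00) + (-1256.64)(59.00) = 1175858.41 mm³
X̄ = 2960380.54 / 23743.36 = 124.68 mm
Ȳ = 1175858.41 / 23743.36 = 49.52 mm

X̄ = 124.68 mm, Ȳ = 49.52 mm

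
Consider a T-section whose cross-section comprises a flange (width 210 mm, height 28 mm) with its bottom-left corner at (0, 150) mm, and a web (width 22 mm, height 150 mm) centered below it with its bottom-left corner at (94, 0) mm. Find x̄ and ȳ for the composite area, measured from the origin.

x̄ = 105.00 mm, ȳ = 132.01 mm

web: A = 22 × 150 = 3300.00, centroid at (105.00, 75.00).
flange: A = 210 × 28 = 5880.00, centroid at (105.00, 164.00).
ΣA = 9180.00 mm², ΣAx̄ = 963900.00 mm³, ΣAȳ = 1211820.00 mm³.
x̄ = 963900.00/9180.00 = 105.00 mm; ȳ = 1211820.00/9180.00 = 132.01 mm.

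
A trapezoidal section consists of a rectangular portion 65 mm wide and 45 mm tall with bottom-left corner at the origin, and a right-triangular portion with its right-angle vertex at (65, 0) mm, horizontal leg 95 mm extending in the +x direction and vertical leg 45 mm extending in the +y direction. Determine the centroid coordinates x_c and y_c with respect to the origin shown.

x_c = 59.59 mm, y_c = 19.33 mm

rectangular portion: A = 65 × 45 = 2925.00, centroid at (32.50, 22.50).
triangular portion: A = ½·95·45 = 2137.50, centroid at (96.67, 15.00).
ΣA = 5062.50 mm²
ΣAx_c = (2925.00)(32.50) + (2137.50)(96.67) = 301687.50 mm³
ΣAy_c = (2925.00)(22.50) + (2137.50)(15.00) = 97875.00 mm³
x_c = 301687.50 / 5062.50 = 59.59 mm
y_c = 97875.00 / 5062.50 = 19.33 mm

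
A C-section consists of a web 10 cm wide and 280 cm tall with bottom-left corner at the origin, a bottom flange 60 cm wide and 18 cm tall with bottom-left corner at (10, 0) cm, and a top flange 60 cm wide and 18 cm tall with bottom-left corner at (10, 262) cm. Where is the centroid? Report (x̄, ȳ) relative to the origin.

web: A = 10 × 280 = 2800.00, centroid at (5.00, 140.00).
bottom flange: A = 60 × 18 = 1080.00, centroid at (40.00, 9.00).
top flange: A = 60 × 18 = 1080.00, centroid at (40.00, 271.00).
ΣA = 4960.00 cm²
ΣAx̄ = (2800.00)(5.00) + (1080.00)(40.00) + (1080.00)(40.00) = 100400.00 cm³
ΣAȳ = (2800.00)(140.00) + (1080.00)(9.00) + (1080.00)(271.00) = 694400.00 cm³
x̄ = 100400.00 / 4960.00 = 20.24 cm
ȳ = 694400.00 / 4960.00 = 140.00 cm

x̄ = 20.24 cm, ȳ = 140.00 cm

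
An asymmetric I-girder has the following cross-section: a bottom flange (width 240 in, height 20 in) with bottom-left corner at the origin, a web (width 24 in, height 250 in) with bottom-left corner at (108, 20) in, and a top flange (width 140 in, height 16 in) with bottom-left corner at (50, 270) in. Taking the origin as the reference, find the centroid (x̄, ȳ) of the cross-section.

x̄ = 120.00 in, ȳ = 118.15 in

Part | A | x̄ᵢ | ȳᵢ | A·x̄ᵢ | A·ȳᵢ
bottom flange | 4800.00 | 120.00 | 10.00 | 576000.00 | 48000.00
web | 6000.00 | 120.00 | 145.00 | 720000.00 | 870000.00
top flange | 2240.00 | 120.00 | 278.00 | 268800.00 | 622720.00
Σ | 13040.00 |  |  | 1564800.00 | 1540720.00
x̄ = 1564800.00 / 13040.00 = 120.00 in
ȳ = 1540720.00 / 13040.00 = 118.15 in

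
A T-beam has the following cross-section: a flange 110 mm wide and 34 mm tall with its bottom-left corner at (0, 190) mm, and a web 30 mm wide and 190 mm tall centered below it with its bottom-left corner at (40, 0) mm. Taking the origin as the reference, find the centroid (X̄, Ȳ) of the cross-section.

X̄ = 55.00 mm, Ȳ = 139.37 mm

Part | A | x̄ᵢ | ȳᵢ | A·x̄ᵢ | A·ȳᵢ
web | 5700.00 | 55.00 | 95.00 | 313500.00 | 541500.00
flange | 3740.00 | 55.00 | 207.00 | 205700.00 | 774180.00
Σ | 9440.00 |  |  | 519200.00 | 1315680.00
X̄ = 519200.00 / 9440.00 = 55.00 mm
Ȳ = 1315680.00 / 9440.00 = 139.37 mm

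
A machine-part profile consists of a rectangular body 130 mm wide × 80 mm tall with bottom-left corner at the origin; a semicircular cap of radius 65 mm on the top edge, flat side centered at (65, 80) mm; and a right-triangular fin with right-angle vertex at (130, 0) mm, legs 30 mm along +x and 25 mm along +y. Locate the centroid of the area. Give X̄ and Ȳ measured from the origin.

rectangular body: A = 130 × 80 = 10400.00, centroid at (65.00, 40.00).
semicircular top: A = ½π·65² = 6636.61, centroid at (65.00, 107.59).
triangular fin: A = ½·30·25 = 375.00, centroid at (140.00, 8.33).
ΣA = 17411.61 mm²
ΣAX̄ = (10400.00)(65.00) + (6636.61)(65.00) + (375.00)(140.00) = 1159879.94 mm³
ΣAȲ = (10400.00)(40.00) + (6636.61)(107.59) + (375.00)(8.33) = 1133137.49 mm³
X̄ = 1159879.94 / 17411.61 = 66.62 mm
Ȳ = 1133137.49 / 17411.61 = 65.08 mm

X̄ = 66.62 mm, Ȳ = 65.08 mm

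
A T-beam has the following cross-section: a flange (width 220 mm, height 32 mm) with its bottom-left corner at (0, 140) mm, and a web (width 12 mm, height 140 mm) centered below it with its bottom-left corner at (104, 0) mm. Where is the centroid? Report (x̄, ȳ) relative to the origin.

web: A = 12 × 140 = 1680.00, centroid at (110.00, 70.00).
flange: A = 220 × 32 = 7040.00, centroid at (110.00, 156.00).
ΣA = 8720.00 mm²
ΣAx̄ = (1680.00)(110.00) + (7040.00)(110.00) = 959200.00 mm³
ΣAȳ = (1680.00)(70.00) + (7040.00)(156.00) = 1215840.00 mm³
x̄ = 959200.00 / 8720.00 = 110.00 mm
ȳ = 1215840.00 / 8720.00 = 139.43 mm

x̄ = 110.00 mm, ȳ = 139.43 mm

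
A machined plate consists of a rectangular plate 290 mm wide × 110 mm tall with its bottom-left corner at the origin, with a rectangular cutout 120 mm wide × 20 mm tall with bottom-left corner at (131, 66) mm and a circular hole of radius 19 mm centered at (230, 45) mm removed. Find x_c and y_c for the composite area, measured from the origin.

plate: A = 290 × 110 = 31900.00, centroid at (145.00, 55.00).
hole 1: A = −(120 × 20) = -2400.00, centroid at (191.00, 76.00).
hole 2: A = −π·19² = -1134.11, centroid at (230.00, 45.00).
ΣA = 28365.89 mm²
ΣAx_c = (31900.00)(145.00) + (-2400.00)(191.00) + (-1134.11)(230.00) = 3906253.56 mm³
ΣAy_c = (31900.00)(55.00) + (-2400.00)(76.00) + (-1134.11)(45.00) = 1521064.83 mm³
x_c = 3906253.56 / 28365.89 = 137.71 mm
y_c = 1521064.83 / 28365.89 = 53.62 mm

x_c = 137.71 mm, y_c = 53.62 mm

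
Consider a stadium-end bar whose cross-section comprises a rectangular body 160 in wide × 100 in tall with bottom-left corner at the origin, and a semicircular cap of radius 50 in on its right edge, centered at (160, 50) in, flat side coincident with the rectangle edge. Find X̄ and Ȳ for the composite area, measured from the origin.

rectangular body: A = 160 × 100 = 16000.00, centroid at (80.00, 50.00).
semicircular end: A = ½π·50² = 3926.99, centroid at (181.22, 50.00).
ΣA = 19926.99 in², ΣAX̄ = 1991651.86 in³, ΣAȲ = 996349.54 in³.
X̄ = 1991651.86/19926.99 = 99.95 in; Ȳ = 996349.54/19926.99 = 50.00 in.

X̄ = 99.95 in, Ȳ = 50.00 in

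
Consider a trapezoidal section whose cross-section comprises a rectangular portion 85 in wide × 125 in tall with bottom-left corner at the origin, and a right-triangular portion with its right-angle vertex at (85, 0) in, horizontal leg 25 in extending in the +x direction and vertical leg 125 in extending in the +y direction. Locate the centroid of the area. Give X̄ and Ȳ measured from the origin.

Part | A | x̄ᵢ | ȳᵢ | A·x̄ᵢ | A·ȳᵢ
rectangular portion | 10625.00 | 42.50 | 62.50 | 451562.50 | 664062.50
triangular portion | 1562.50 | 93.33 | 41.67 | 145833.33 | 65104.17
Σ | 12187.50 |  |  | 597395.83 | 729166.67
X̄ = 597395.83 / 12187.50 = 49.02 in
Ȳ = 729166.67 / 12187.50 = 59.83 in

X̄ = 49.02 in, Ȳ = 59.83 in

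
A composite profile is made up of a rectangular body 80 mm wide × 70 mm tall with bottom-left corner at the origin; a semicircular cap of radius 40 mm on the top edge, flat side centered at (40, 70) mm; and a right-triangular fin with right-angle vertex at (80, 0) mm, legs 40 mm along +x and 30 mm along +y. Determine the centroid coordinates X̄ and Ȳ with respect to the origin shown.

X̄ = 43.67 mm, Ȳ = 48.27 mm

Part | A | x̄ᵢ | ȳᵢ | A·x̄ᵢ | A·ȳᵢ
rectangular body | 5600.00 | 40.00 | 35.00 | 224000.00 | 196000.00
semicircular top | 2513.27 | 40.00 | 86.98 | 100530.96 | 218595.86
triangular fin | 600.00 | 93.33 | 10.00 | 56000.00 | 6000.00
Σ | 8713.27 |  |  | 380530.96 | 420595.86
X̄ = 380530.96 / 8713.27 = 43.67 mm
Ȳ = 420595.86 / 8713.27 = 48.27 mm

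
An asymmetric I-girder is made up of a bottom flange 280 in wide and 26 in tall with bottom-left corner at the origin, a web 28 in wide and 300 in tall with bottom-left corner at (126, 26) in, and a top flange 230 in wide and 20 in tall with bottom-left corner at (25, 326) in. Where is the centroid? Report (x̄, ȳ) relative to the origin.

Part | A | x̄ᵢ | ȳᵢ | A·x̄ᵢ | A·ȳᵢ
bottom flange | 7280.00 | 140.00 | 13.00 | 1019200.00 | 94640.00
web | 8400.00 | 140.00 | 176.00 | 1176000.00 | 1478400.00
top flange | 4600.00 | 140.00 | 336.00 | 644000.00 | 1545600.00
Σ | 20280.00 |  |  | 2839200.00 | 3118640.00
x̄ = 2839200.00 / 20280.00 = 140.00 in
ȳ = 3118640.00 / 20280.00 = 153.78 in

x̄ = 140.00 in, ȳ = 153.78 in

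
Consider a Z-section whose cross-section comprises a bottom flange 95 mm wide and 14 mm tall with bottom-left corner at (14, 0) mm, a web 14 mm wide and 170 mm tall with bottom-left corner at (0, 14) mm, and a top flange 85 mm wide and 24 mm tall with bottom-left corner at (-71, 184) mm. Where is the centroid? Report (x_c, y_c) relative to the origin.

x_c = 7.01 mm, y_c = 112.13 mm

bottom flange: A = 95 × 14 = 1330.00, centroid at (61.50, 7.00).
web: A = 14 × 170 = 2380.00, centroid at (7.00, 99.00).
top flange: A = 85 × 24 = 2040.00, centroid at (-28.50, 196.00).
ΣA = 5750.00 mm², ΣAx_c = 40315.00 mm³, ΣAy_c = 644770.00 mm³.
x_c = 40315.00/5750.00 = 7.01 mm; y_c = 644770.00/5750.00 = 112.13 mm.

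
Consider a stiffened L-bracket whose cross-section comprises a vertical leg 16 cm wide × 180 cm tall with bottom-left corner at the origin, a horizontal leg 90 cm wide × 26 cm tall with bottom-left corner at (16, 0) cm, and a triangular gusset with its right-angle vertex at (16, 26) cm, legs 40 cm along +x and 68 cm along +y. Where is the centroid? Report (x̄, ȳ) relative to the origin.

Part | A | x̄ᵢ | ȳᵢ | A·x̄ᵢ | A·ȳᵢ
vertical leg | 2880.00 | 8.00 | 90.00 | 23040.00 | 259200.00
horizontal leg | 2340.00 | 61.00 | 13.00 | 142740.00 | 30420.00
gusset | 1360.00 | 29.33 | 48.67 | 39893.33 | 66186.67
Σ | 6580.00 |  |  | 205673.33 | 355806.67
x̄ = 205673.33 / 6580.00 = 31.26 cm
ȳ = 355806.67 / 6580.00 = 54.07 cm

x̄ = 31.26 cm, ȳ = 54.07 cm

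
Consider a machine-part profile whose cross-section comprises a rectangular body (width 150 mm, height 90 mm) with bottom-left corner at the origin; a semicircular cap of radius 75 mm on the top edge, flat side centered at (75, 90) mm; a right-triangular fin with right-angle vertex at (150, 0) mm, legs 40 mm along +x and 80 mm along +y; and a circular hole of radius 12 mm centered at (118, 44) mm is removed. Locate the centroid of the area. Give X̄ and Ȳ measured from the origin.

rectangular body: A = 150 × 90 = 13500.00, centroid at (75.00, 45.00).
semicircular top: A = ½π·75² = 8835.73, centroid at (75.00, 121.83).
triangular fin: A = ½·40·80 = 1600.00, centroid at (163.33, 26.67).
hole: A = −π·12² = -452.39, centroid at (118.00, 44.00).
ΣA = 23483.34 mm²
ΣAX̄ = (13500.00)(75.00) + (8835.73)(75.00) + (1600.00)(163.33) + (-452.39)(118.00) = 1883131.09 mm³
ΣAȲ = (13500.00)(45.00) + (8835.73)(121.83) + (1600.00)(26.67) + (-452.39)(44.00) = 1706727.18 mm³
X̄ = 1883131.09 / 23483.34 = 80.19 mm
Ȳ = 1706727.18 / 23483.34 = 72.68 mm

X̄ = 80.19 mm, Ȳ = 72.68 mm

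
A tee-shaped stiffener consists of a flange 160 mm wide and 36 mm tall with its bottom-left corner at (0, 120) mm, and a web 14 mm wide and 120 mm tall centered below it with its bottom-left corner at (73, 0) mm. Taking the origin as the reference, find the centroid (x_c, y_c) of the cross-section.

web: A = 14 × 120 = 1680.00, centroid at (80.00, 60.00).
flange: A = 160 × 36 = 5760.00, centroid at (80.00, 138.00).
ΣA = 7440.00 mm²
ΣAx_c = (1680.00)(80.00) + (5760.00)(80.00) = 595200.00 mm³
ΣAy_c = (1680.00)(60.00) + (5760.00)(138.00) = 895680.00 mm³
x_c = 595200.00 / 7440.00 = 80.00 mm
y_c = 895680.00 / 7440.00 = 120.39 mm

x_c = 80.00 mm, y_c = 120.39 mm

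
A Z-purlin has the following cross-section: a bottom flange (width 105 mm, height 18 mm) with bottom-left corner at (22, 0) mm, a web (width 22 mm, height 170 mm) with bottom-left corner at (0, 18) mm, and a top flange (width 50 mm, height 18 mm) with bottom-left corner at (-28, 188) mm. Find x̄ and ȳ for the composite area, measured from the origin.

Part | A | x̄ᵢ | ȳᵢ | A·x̄ᵢ | A·ȳᵢ
bottom flange | 1890.00 | 74.50 | 9.00 | 140805.00 | 17010.00
web | 3740.00 | 11.00 | 103.00 | 41140.00 | 385220.00
top flange | 900.00 | -3.00 | 197.00 | -2700.00 | 177300.00
Σ | 6530.00 |  |  | 179245.00 | 579530.00
x̄ = 179245.00 / 6530.00 = 27.45 mm
ȳ = 579530.00 / 6530.00 = 88.75 mm

x̄ = 27.45 mm, ȳ = 88.75 mm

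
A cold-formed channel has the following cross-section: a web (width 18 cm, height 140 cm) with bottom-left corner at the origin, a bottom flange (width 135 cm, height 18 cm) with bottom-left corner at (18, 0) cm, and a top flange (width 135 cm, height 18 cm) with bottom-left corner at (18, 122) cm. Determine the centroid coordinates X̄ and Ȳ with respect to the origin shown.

X̄ = 59.38 cm, Ȳ = 70.00 cm

web: A = 18 × 140 = 2520.00, centroid at (9.00, 70.00).
bottom flange: A = 135 × 18 = 2430.00, centroid at (85.50, 9.00).
top flange: A = 135 × 18 = 2430.00, centroid at (85.50, 131.00).
ΣA = 7380.00 cm², ΣAX̄ = 438210.00 cm³, ΣAȲ = 516600.00 cm³.
X̄ = 438210.00/7380.00 = 59.38 cm; Ȳ = 516600.00/7380.00 = 70.00 cm.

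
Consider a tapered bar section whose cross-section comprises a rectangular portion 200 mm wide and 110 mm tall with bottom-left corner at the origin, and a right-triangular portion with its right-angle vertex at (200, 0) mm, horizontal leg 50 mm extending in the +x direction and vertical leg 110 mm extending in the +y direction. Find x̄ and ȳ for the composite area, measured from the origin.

x̄ = 112.96 mm, ȳ = 52.96 mm

rectangular portion: A = 200 × 110 = 22000.00, centroid at (100.00, 55.00).
triangular portion: A = ½·50·110 = 2750.00, centroid at (216.67, 36.67).
ΣA = 24750.00 mm², ΣAx̄ = 2795833.33 mm³, ΣAȳ = 1310833.33 mm³.
x̄ = 2795833.33/24750.00 = 112.96 mm; ȳ = 1310833.33/24750.00 = 52.96 mm.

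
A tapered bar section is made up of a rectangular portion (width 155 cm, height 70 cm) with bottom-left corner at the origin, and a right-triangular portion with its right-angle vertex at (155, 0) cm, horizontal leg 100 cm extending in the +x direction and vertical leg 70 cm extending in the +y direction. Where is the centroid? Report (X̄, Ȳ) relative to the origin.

X̄ = 104.53 cm, Ȳ = 32.15 cm

rectangular portion: A = 155 × 70 = 10850.00, centroid at (77.50, 35.00).
triangular portion: A = ½·100·70 = 3500.00, centroid at (188.33, 23.33).
ΣA = 14350.00 cm²
ΣAX̄ = (10850.00)(77.50) + (3500.00)(188.33) = 1500041.67 cm³
ΣAȲ = (10850.00)(35.00) + (3500.00)(23.33) = 461416.67 cm³
X̄ = 1500041.67 / 14350.00 = 104.53 cm
Ȳ = 461416.67 / 14350.00 = 32.15 cm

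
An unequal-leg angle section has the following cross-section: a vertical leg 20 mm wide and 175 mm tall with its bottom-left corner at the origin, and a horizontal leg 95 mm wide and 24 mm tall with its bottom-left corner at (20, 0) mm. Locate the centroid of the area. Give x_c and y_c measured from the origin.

Part | A | x̄ᵢ | ȳᵢ | A·x̄ᵢ | A·ȳᵢ
vertical leg | 3500.00 | 10.00 | 87.50 | 35000.00 | 306250.00
horizontal leg | 2280.00 | 67.50 | 12.00 | 153900.00 | 27360.00
Σ | 5780.00 |  |  | 188900.00 | 333610.00
x_c = 188900.00 / 5780.00 = 32.68 mm
y_c = 333610.00 / 5780.00 = 57.72 mm

x_c = 32.68 mm, y_c = 57.72 mm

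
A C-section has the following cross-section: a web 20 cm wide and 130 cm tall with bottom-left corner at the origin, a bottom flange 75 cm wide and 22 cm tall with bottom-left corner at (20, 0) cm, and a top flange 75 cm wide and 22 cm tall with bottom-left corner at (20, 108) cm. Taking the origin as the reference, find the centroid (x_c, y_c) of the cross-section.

Part | A | x̄ᵢ | ȳᵢ | A·x̄ᵢ | A·ȳᵢ
web | 2600.00 | 10.00 | 65.00 | 26000.00 | 169000.00
bottom flange | 1650.00 | 57.50 | 11.00 | 94875.00 | 18150.00
top flange | 1650.00 | 57.50 | 119.00 | 94875.00 | 196350.00
Σ | 5900.00 |  |  | 215750.00 | 383500.00
x_c = 215750.00 / 5900.00 = 36.57 cm
y_c = 383500.00 / 5900.00 = 65.00 cm

x_c = 36.57 cm, y_c = 65.00 cm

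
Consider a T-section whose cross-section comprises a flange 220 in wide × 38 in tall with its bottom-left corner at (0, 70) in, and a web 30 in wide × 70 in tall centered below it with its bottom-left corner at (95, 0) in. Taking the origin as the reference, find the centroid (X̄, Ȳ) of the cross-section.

X̄ = 110.00 in, Ȳ = 78.16 in

web: A = 30 × 70 = 2100.00, centroid at (110.00, 35.00).
flange: A = 220 × 38 = 8360.00, centroid at (110.00, 89.00).
ΣA = 10460.00 in², ΣAX̄ = 1150600.00 in³, ΣAȲ = 817540.00 in³.
X̄ = 1150600.00/10460.00 = 110.00 in; Ȳ = 817540.00/10460.00 = 78.16 in.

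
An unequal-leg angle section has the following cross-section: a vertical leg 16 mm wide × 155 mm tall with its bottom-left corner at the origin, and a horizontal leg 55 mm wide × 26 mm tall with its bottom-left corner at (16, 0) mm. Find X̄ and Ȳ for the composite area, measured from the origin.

vertical leg: A = 16 × 155 = 2480.00, centroid at (8.00, 77.50).
horizontal leg: A = 55 × 26 = 1430.00, centroid at (43.50, 13.00).
ΣA = 3910.00 mm²
ΣAX̄ = (2480.00)(8.00) + (1430.00)(43.50) = 82045.00 mm³
ΣAȲ = (2480.00)(77.50) + (1430.00)(13.00) = 210790.00 mm³
X̄ = 82045.00 / 3910.00 = 20.98 mm
Ȳ = 210790.00 / 3910.00 = 53.91 mm

X̄ = 20.98 mm, Ȳ = 53.91 mm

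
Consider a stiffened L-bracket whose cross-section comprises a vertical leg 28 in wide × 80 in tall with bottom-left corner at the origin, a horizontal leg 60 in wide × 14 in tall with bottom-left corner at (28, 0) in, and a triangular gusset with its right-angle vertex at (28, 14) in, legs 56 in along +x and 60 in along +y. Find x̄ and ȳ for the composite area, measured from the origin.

x̄ = 33.29 in, ȳ = 32.06 in

Part | A | x̄ᵢ | ȳᵢ | A·x̄ᵢ | A·ȳᵢ
vertical leg | 2240.00 | 14.00 | 40.00 | 31360.00 | 89600.00
horizontal leg | 840.00 | 58.00 | 7.00 | 48720.00 | 5880.00
gusset | 1680.00 | 46.67 | 34.00 | 78400.00 | 57120.00
Σ | 4760.00 |  |  | 158480.00 | 152600.00
x̄ = 158480.00 / 4760.00 = 33.29 in
ȳ = 152600.00 / 4760.00 = 32.06 in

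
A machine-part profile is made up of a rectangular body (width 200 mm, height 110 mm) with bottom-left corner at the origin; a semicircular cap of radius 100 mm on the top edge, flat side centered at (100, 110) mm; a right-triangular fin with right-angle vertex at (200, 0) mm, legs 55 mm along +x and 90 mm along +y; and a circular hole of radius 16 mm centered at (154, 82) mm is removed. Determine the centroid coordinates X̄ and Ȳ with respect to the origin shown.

X̄ = 106.33 mm, Ȳ = 91.75 mm

Part | A | x̄ᵢ | ȳᵢ | A·x̄ᵢ | A·ȳᵢ
rectangular body | 22000.00 | 100.00 | 55.00 | 2200000.00 | 1210000.00
semicircular top | 15707.96 | 100.00 | 152.44 | 1570796.33 | 2394542.63
triangular fin | 2475.00 | 218.33 | 30.00 | 540375.00 | 74250.00
hole | -804.25 | 154.00 | 82.00 | -123854.15 | -65948.31
Σ | 39378.72 |  |  | 4187317.18 | 3612844.31
X̄ = 4187317.18 / 39378.72 = 106.33 mm
Ȳ = 3612844.31 / 39378.72 = 91.75 mm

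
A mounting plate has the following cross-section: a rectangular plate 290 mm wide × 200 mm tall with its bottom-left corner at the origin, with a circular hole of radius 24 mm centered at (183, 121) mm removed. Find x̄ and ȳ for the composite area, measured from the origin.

x̄ = 143.78 mm, ȳ = 99.32 mm

Part | A | x̄ᵢ | ȳᵢ | A·x̄ᵢ | A·ȳᵢ
plate | 58000.00 | 145.00 | 100.00 | 8410000.00 | 5800000.00
hole | -1809.56 | 183.00 | 121.00 | -331149.00 | -218956.44
Σ | 56190.44 |  |  | 8078851.00 | 5581043.56
x̄ = 8078851.00 / 56190.44 = 143.78 mm
ȳ = 5581043.56 / 56190.44 = 99.32 mm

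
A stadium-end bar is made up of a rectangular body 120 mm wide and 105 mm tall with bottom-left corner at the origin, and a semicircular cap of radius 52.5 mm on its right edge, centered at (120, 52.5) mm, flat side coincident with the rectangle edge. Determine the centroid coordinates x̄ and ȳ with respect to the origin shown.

rectangular body: A = 120 × 105 = 12600.00, centroid at (60.00, 52.50).
semicircular end: A = ½π·52.5² = 4329.51, centroid at (142.28, 52.50).
ΣA = 16929.51 mm², ΣAx̄ = 1372009.64 mm³, ΣAȳ = 888799.14 mm³.
x̄ = 1372009.64/16929.51 = 81.04 mm; ȳ = 888799.14/16929.51 = 52.50 mm.

x̄ = 81.04 mm, ȳ = 52.50 mm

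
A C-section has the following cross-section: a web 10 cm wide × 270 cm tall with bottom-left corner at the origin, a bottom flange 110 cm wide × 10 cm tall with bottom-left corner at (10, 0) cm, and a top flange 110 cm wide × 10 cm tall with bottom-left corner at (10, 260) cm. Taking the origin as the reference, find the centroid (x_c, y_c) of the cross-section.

x_c = 31.94 cm, y_c = 135.00 cm

web: A = 10 × 270 = 2700.00, centroid at (5.00, 135.00).
bottom flange: A = 110 × 10 = 1100.00, centroid at (65.00, 5.00).
top flange: A = 110 × 10 = 1100.00, centroid at (65.00, 265.00).
ΣA = 4900.00 cm²
ΣAx_c = (2700.00)(5.00) + (1100.00)(65.00) + (1100.00)(65.00) = 156500.00 cm³
ΣAy_c = (2700.00)(135.00) + (1100.00)(5.00) + (1100.00)(265.00) = 661500.00 cm³
x_c = 156500.00 / 4900.00 = 31.94 cm
y_c = 661500.00 / 4900.00 = 135.00 cm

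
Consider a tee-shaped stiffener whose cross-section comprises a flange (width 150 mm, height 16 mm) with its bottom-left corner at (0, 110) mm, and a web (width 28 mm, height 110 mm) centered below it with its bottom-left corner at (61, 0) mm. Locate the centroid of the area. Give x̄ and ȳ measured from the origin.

web: A = 28 × 110 = 3080.00, centroid at (75.00, 55.00).
flange: A = 150 × 16 = 2400.00, centroid at (75.00, 118.00).
ΣA = 5480.00 mm²
ΣAx̄ = (3080.00)(75.00) + (2400.00)(75.00) = 411000.00 mm³
ΣAȳ = (3080.00)(55.00) + (2400.00)(118.00) = 452600.00 mm³
x̄ = 411000.00 / 5480.00 = 75.00 mm
ȳ = 452600.00 / 5480.00 = 82.59 mm

x̄ = 75.00 mm, ȳ = 82.59 mm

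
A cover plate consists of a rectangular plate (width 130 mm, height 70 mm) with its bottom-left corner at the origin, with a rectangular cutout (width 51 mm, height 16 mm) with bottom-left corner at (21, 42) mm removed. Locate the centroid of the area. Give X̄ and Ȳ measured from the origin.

Part | A | x̄ᵢ | ȳᵢ | A·x̄ᵢ | A·ȳᵢ
plate | 9100.00 | 65.00 | 35.00 | 591500.00 | 318500.00
hole | -816.00 | 46.50 | 50.00 | -37944.00 | -40800.00
Σ | 8284.00 |  |  | 553556.00 | 277700.00
X̄ = 553556.00 / 8284.00 = 66.82 mm
Ȳ = 277700.00 / 8284.00 = 33.52 mm

X̄ = 66.82 mm, Ȳ = 33.52 mm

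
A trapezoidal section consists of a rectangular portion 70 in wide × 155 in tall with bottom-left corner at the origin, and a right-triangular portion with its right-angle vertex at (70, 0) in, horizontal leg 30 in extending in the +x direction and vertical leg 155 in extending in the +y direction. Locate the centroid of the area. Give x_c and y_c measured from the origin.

x_c = 42.94 in, y_c = 72.94 in

Part | A | x̄ᵢ | ȳᵢ | A·x̄ᵢ | A·ȳᵢ
rectangular portion | 10850.00 | 35.00 | 77.50 | 379750.00 | 840875.00
triangular portion | 2325.00 | 80.00 | 51.67 | 186000.00 | 120125.00
Σ | 13175.00 |  |  | 565750.00 | 961000.00
x_c = 565750.00 / 13175.00 = 42.94 in
y_c = 961000.00 / 13175.00 = 72.94 in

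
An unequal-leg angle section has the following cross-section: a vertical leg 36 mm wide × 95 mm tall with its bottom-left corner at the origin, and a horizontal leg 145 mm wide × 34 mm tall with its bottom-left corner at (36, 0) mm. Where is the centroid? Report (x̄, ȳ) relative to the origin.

Part | A | x̄ᵢ | ȳᵢ | A·x̄ᵢ | A·ȳᵢ
vertical leg | 3420.00 | 18.00 | 47.50 | 61560.00 | 162450.00
horizontal leg | 4930.00 | 108.50 | 17.00 | 534905.00 | 83810.00
Σ | 8350.00 |  |  | 596465.00 | 246260.00
x̄ = 596465.00 / 8350.00 = 71.43 mm
ȳ = 246260.00 / 8350.00 = 29.49 mm

x̄ = 71.43 mm, ȳ = 29.49 mm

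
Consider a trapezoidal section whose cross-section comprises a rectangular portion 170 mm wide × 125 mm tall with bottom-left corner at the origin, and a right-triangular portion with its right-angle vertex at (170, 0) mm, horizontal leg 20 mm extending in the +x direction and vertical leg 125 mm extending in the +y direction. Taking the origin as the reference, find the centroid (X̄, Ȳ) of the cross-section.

rectangular portion: A = 170 × 125 = 21250.00, centroid at (85.00, 62.50).
triangular portion: A = ½·20·125 = 1250.00, centroid at (176.67, 41.67).
ΣA = 22500.00 mm², ΣAX̄ = 2027083.33 mm³, ΣAȲ = 1380208.33 mm³.
X̄ = 2027083.33/22500.00 = 90.09 mm; Ȳ = 1380208.33/22500.00 = 61.34 mm.

X̄ = 90.09 mm, Ȳ = 61.34 mm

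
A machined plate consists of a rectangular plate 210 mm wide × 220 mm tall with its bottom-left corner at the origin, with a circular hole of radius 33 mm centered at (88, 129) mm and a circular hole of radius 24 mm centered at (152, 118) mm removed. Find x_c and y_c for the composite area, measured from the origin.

plate: A = 210 × 220 = 46200.00, centroid at (105.00, 110.00).
hole 1: A = −π·33² = -3421.19, centroid at (88.00, 129.00).
hole 2: A = −π·24² = -1809.56, centroid at (152.00, 118.00).
ΣA = 40969.25 mm²
ΣAx_c = (46200.00)(105.00) + (-3421.19)(88.00) + (-1809.56)(152.00) = 4274882.17 mm³
ΣAy_c = (46200.00)(110.00) + (-3421.19)(129.00) + (-1809.56)(118.00) = 4427138.15 mm³
x_c = 4274882.17 / 40969.25 = 104.34 mm
y_c = 4427138.15 / 40969.25 = 108.06 mm

x_c = 104.34 mm, y_c = 108.06 mm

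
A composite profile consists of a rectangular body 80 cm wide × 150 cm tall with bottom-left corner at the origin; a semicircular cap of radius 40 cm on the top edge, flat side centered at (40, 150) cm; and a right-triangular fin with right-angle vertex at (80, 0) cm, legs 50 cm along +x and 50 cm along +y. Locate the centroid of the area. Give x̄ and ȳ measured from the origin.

x̄ = 44.49 cm, ȳ = 85.04 cm

rectangular body: A = 80 × 150 = 12000.00, centroid at (40.00, 75.00).
semicircular top: A = ½π·40² = 2513.27, centroid at (40.00, 166.98).
triangular fin: A = ½·50·50 = 1250.00, centroid at (96.67, 16.67).
ΣA = 15763.27 cm², ΣAx̄ = 701364.30 cm³, ΣAȳ = 1340491.12 cm³.
x̄ = 701364.30/15763.27 = 44.49 cm; ȳ = 1340491.12/15763.27 = 85.04 cm.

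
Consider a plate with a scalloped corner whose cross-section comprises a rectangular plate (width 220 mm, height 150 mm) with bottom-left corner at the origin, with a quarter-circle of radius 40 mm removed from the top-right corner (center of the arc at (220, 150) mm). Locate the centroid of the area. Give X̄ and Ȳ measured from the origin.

X̄ = 106.32 mm, Ȳ = 72.70 mm

plate: A = 220 × 150 = 33000.00, centroid at (110.00, 75.00).
removed quarter-circle: A = −¼π·40² = -1256.64, centroid at (203.02, 133.02).
ΣA = 31743.36 mm²
ΣAX̄ = (33000.00)(110.00) + (-1256.64)(203.02) = 3374873.18 mm³
ΣAȲ = (33000.00)(75.00) + (-1256.64)(133.02) = 2307837.77 mm³
X̄ = 3374873.18 / 31743.36 = 106.32 mm
Ȳ = 2307837.77 / 31743.36 = 72.70 mm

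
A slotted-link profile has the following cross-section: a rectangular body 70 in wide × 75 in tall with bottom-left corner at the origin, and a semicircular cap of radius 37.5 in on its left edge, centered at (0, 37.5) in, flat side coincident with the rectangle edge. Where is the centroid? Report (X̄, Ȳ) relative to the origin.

X̄ = 19.92 in, Ȳ = 37.50 in

rectangular body: A = 70 × 75 = 5250.00, centroid at (35.00, 37.50).
semicircular end: A = ½π·37.5² = 2208.93, centroid at (-15.92, 37.50).
ΣA = 7458.93 in²
ΣAX̄ = (5250.00)(35.00) + (2208.93)(-15.92) = 148593.75 in³
ΣAȲ = (5250.00)(37.50) + (2208.93)(37.50) = 279709.96 in³
X̄ = 148593.75 / 7458.93 = 19.92 in
Ȳ = 279709.96 / 7458.93 = 37.50 in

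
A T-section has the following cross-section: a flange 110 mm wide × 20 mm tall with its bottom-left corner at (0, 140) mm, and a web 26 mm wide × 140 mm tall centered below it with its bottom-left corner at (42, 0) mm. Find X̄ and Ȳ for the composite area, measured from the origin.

X̄ = 55.00 mm, Ȳ = 100.14 mm

web: A = 26 × 140 = 3640.00, centroid at (55.00, 70.00).
flange: A = 110 × 20 = 2200.00, centroid at (55.00, 150.00).
ΣA = 5840.00 mm², ΣAX̄ = 321200.00 mm³, ΣAȲ = 584800.00 mm³.
X̄ = 321200.00/5840.00 = 55.00 mm; Ȳ = 584800.00/5840.00 = 100.14 mm.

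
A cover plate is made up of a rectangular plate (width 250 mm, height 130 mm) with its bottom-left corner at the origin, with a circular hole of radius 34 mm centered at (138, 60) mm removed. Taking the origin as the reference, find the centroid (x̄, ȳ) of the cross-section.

x̄ = 123.36 mm, ȳ = 65.63 mm

Part | A | x̄ᵢ | ȳᵢ | A·x̄ᵢ | A·ȳᵢ
plate | 32500.00 | 125.00 | 65.00 | 4062500.00 | 2112500.00
hole | -3631.68 | 138.00 | 60.00 | -501171.99 | -217900.87
Σ | 28868.32 |  |  | 3561328.01 | 1894599.13
x̄ = 3561328.01 / 28868.32 = 123.36 mm
ȳ = 1894599.13 / 28868.32 = 65.63 mm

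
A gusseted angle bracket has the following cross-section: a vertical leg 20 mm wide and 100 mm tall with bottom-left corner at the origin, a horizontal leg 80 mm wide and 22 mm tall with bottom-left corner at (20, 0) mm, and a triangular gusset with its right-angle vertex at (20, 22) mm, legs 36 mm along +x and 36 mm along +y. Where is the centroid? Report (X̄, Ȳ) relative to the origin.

vertical leg: A = 20 × 100 = 2000.00, centroid at (10.00, 50.00).
horizontal leg: A = 80 × 22 = 1760.00, centroid at (60.00, 11.00).
gusset: A = ½·36·36 = 648.00, centroid at (32.00, 34.00).
ΣA = 4408.00 mm², ΣAX̄ = 146336.00 mm³, ΣAȲ = 141392.00 mm³.
X̄ = 146336.00/4408.00 = 33.20 mm; Ȳ = 141392.00/4408.00 = 32.08 mm.

X̄ = 33.20 mm, Ȳ = 32.08 mm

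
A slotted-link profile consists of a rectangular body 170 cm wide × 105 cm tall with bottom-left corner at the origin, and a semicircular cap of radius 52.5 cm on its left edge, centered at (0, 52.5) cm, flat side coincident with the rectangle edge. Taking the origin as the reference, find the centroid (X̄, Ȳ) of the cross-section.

rectangular body: A = 170 × 105 = 17850.00, centroid at (85.00, 52.50).
semicircular end: A = ½π·52.5² = 4329.51, centroid at (-22.28, 52.50).
ΣA = 22179.51 cm², ΣAX̄ = 1420781.25 cm³, ΣAȲ = 1164424.14 cm³.
X̄ = 1420781.25/22179.51 = 64.06 cm; Ȳ = 1164424.14/22179.51 = 52.50 cm.

X̄ = 64.06 cm, Ȳ = 52.50 cm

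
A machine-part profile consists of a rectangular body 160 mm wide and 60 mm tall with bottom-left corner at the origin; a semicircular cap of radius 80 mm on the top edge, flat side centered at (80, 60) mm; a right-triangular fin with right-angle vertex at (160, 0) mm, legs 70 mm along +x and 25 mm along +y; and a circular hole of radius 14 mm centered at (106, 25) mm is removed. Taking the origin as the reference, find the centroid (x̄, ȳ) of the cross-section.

x̄ = 83.74 mm, ȳ = 61.49 mm

rectangular body: A = 160 × 60 = 9600.00, centroid at (80.00, 30.00).
semicircular top: A = ½π·80² = 10053.10, centroid at (80.00, 93.95).
triangular fin: A = ½·70·25 = 875.00, centroid at (183.33, 8.33).
hole: A = −π·14² = -615.75, centroid at (106.00, 25.00).
ΣA = 19912.34 mm², ΣAx̄ = 1667394.66 mm³, ΣAȳ = 1224416.99 mm³.
x̄ = 1667394.66/19912.34 = 83.74 mm; ȳ = 1224416.99/19912.34 = 61.49 mm.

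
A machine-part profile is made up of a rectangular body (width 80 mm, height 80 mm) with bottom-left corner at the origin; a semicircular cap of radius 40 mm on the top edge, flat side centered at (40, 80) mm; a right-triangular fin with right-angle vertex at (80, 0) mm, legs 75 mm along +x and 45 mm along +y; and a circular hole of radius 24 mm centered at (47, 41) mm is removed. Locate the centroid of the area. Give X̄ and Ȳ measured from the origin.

rectangular body: A = 80 × 80 = 6400.00, centroid at (40.00, 40.00).
semicircular top: A = ½π·40² = 2513.27, centroid at (40.00, 96.98).
triangular fin: A = ½·75·45 = 1687.50, centroid at (105.00, 15.00).
hole: A = −π·24² = -1809.56, centroid at (47.00, 41.00).
ΣA = 8791.22 mm², ΣAX̄ = 448669.27 mm³, ΣAȲ = 450849.24 mm³.
X̄ = 448669.27/8791.22 = 51.04 mm; Ȳ = 450849.24/8791.22 = 51.28 mm.

X̄ = 51.04 mm, Ȳ = 51.28 mm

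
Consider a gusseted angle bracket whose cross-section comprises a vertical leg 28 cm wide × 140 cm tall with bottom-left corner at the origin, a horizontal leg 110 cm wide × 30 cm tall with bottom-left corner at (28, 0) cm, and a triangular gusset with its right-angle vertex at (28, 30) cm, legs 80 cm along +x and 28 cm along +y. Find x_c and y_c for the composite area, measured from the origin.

x_c = 46.76 cm, y_c = 44.12 cm

Part | A | x̄ᵢ | ȳᵢ | A·x̄ᵢ | A·ȳᵢ
vertical leg | 3920.00 | 14.00 | 70.00 | 54880.00 | 274400.00
horizontal leg | 3300.00 | 83.00 | 15.00 | 273900.00 | 49500.00
gusset | 1120.00 | 54.67 | 39.33 | 61226.67 | 44053.33
Σ | 8340.00 |  |  | 390006.67 | 367953.33
x_c = 390006.67 / 8340.00 = 46.76 cm
y_c = 367953.33 / 8340.00 = 44.12 cm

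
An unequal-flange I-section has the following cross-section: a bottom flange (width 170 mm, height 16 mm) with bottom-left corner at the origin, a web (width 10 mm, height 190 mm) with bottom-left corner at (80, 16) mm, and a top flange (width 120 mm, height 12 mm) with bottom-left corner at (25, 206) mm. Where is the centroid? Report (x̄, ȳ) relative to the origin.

Part | A | x̄ᵢ | ȳᵢ | A·x̄ᵢ | A·ȳᵢ
bottom flange | 2720.00 | 85.00 | 8.00 | 231200.00 | 21760.00
web | 1900.00 | 85.00 | 111.00 | 161500.00 | 210900.00
top flange | 1440.00 | 85.00 | 212.00 | 122400.00 | 305280.00
Σ | 6060.00 |  |  | 515100.00 | 537940.00
x̄ = 515100.00 / 6060.00 = 85.00 mm
ȳ = 537940.00 / 6060.00 = 88.77 mm

x̄ = 85.00 mm, ȳ = 88.77 mm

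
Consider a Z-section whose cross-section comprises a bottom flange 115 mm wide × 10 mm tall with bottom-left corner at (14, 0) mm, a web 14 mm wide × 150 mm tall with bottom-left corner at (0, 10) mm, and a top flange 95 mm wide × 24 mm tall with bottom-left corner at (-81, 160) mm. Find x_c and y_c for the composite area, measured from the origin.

x_c = 3.72 mm, y_c = 104.23 mm

bottom flange: A = 115 × 10 = 1150.00, centroid at (71.50, 5.00).
web: A = 14 × 150 = 2100.00, centroid at (7.00, 85.00).
top flange: A = 95 × 24 = 2280.00, centroid at (-33.50, 172.00).
ΣA = 5530.00 mm², ΣAx_c = 20545.00 mm³, ΣAy_c = 576410.00 mm³.
x_c = 20545.00/5530.00 = 3.72 mm; y_c = 576410.00/5530.00 = 104.23 mm.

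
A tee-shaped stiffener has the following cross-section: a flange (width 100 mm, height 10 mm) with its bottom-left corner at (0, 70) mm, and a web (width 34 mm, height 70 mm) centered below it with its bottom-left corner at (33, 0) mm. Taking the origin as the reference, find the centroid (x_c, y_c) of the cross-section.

web: A = 34 × 70 = 2380.00, centroid at (50.00, 35.00).
flange: A = 100 × 10 = 1000.00, centroid at (50.00, 75.00).
ΣA = 3380.00 mm²
ΣAx_c = (2380.00)(50.00) + (1000.00)(50.00) = 169000.00 mm³
ΣAy_c = (2380.00)(35.00) + (1000.00)(75.00) = 158300.00 mm³
x_c = 169000.00 / 3380.00 = 50.00 mm
y_c = 158300.00 / 3380.00 = 46.83 mm

x_c = 50.00 mm, y_c = 46.83 mm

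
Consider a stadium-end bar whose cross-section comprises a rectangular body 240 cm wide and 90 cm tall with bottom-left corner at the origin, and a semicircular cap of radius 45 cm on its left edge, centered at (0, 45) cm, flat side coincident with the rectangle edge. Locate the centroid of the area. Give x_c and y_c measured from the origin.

rectangular body: A = 240 × 90 = 21600.00, centroid at (120.00, 45.00).
semicircular end: A = ½π·45² = 3180.86, centroid at (-19.10, 45.00).
ΣA = 24780.86 cm²
ΣAx_c = (21600.00)(120.00) + (3180.86)(-19.10) = 2531250.00 cm³
ΣAy_c = (21600.00)(45.00) + (3180.86)(45.00) = 1115138.82 cm³
x_c = 2531250.00 / 24780.86 = 102.15 cm
y_c = 1115138.82 / 24780.86 = 45.00 cm

x_c = 102.15 cm, y_c = 45.00 cm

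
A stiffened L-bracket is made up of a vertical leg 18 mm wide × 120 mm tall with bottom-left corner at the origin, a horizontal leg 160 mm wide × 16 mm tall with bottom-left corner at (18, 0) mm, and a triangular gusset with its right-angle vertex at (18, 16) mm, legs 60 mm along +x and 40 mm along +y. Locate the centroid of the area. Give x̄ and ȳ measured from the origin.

x̄ = 53.36 mm, ȳ = 31.30 mm

vertical leg: A = 18 × 120 = 2160.00, centroid at (9.00, 60.00).
horizontal leg: A = 160 × 16 = 2560.00, centroid at (98.00, 8.00).
gusset: A = ½·60·40 = 1200.00, centroid at (38.00, 29.33).
ΣA = 5920.00 mm²
ΣAx̄ = (2160.00)(9.00) + (2560.00)(98.00) + (1200.00)(38.00) = 315920.00 mm³
ΣAȳ = (2160.00)(60.00) + (2560.00)(8.00) + (1200.00)(29.33) = 185280.00 mm³
x̄ = 315920.00 / 5920.00 = 53.36 mm
ȳ = 185280.00 / 5920.00 = 31.30 mm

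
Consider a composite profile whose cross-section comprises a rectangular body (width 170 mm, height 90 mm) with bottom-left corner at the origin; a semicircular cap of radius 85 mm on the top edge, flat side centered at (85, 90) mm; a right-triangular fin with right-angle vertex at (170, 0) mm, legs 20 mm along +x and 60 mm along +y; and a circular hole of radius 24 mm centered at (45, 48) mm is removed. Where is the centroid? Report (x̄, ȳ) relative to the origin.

rectangular body: A = 170 × 90 = 15300.00, centroid at (85.00, 45.00).
semicircular top: A = ½π·85² = 11349.00, centroid at (85.00, 126.08).
triangular fin: A = ½·20·60 = 600.00, centroid at (176.67, 20.00).
hole: A = −π·24² = -1809.56, centroid at (45.00, 48.00).
ΣA = 25439.45 mm², ΣAx̄ = 2289735.21 mm³, ΣAȳ = 2044468.22 mm³.
x̄ = 2289735.21/25439.45 = 90.01 mm; ȳ = 2044468.22/25439.45 = 80.37 mm.

x̄ = 90.01 mm, ȳ = 80.37 mm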